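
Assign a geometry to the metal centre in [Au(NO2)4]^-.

square planar

Ligand charges: each nitro (N-bound nitrite) is −1. With an overall charge of −1 the gold centre must be in the +3 oxidation state.
Group 11 minus oxidation state 3 gives a d⁸ configuration.
With 4 monodentate ligands the coordination number is 4.
A 5d d⁸ ion has a large crystal-field splitting; square planar leaves the high-energy d_{x²−y²} orbital empty and maximises CFSE.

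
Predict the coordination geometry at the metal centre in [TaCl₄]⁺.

tetrahedral

Ligand charges: each chloride is −1. With an overall charge of +1 the tantalum centre must be in the +5 oxidation state.
Ta sits in group 5, so the d-electron count is 5 − 5 = 0.
Coordination number: 4.
A d⁰ ion has no crystal-field stabilisation preference between square planar and tetrahedral, so four ligands adopt the sterically favoured tetrahedral geometry.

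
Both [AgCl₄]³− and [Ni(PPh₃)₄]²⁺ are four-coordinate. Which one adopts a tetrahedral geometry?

For [AgCl₄]³−: Ligand charges: each chloride is −1. With an overall charge of −3 the silver centre must be in the +1 oxidation state. Ag sits in group 11, so the d-electron count is 11 − 1 = 10. A d¹⁰ ion has no crystal-field stabilisation preference between square planar and tetrahedral, so four ligands adopt the sterically favoured tetrahedral geometry. → tetrahedral.
For [Ni(PPh₃)₄]²⁺: Ligand charges: triphenylphosphine is neutral. With an overall charge of +2 the nickel centre must be in the +2 oxidation state. Nickel is a group-10 element; Ni(II) is therefore d⁸. Triphenylphosphine is a strong-field ligand (high in the spectrochemical series). A 3d d⁸ ion with strong-field ligands gains enough CFSE to favour square planar over tetrahedral. → square planar.

[AgCl₄]³−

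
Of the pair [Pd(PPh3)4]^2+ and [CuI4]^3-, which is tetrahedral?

[CuI4]^3-

For [Pd(PPh3)4]^2+: Triphenylphosphine is neutral; balancing the +2 overall charge requires Pd(II). Pd sits in group 10, so the d-electron count is 10 − 2 = 8. A 4d d⁸ ion has a large crystal-field splitting; square planar leaves the high-energy d_{x²−y²} orbital empty and maximises CFSE. → square planar.
For [CuI4]^3-: Ligand charges: each iodide is −1. With an overall charge of −3 the copper centre must be in the +1 oxidation state. Copper is a group-11 element; Cu(I) is therefore d¹⁰. A d¹⁰ ion has no crystal-field stabilisation preference between square planar and tetrahedral, so four ligands adopt the sterically favoured tetrahedral geometry. → tetrahedral.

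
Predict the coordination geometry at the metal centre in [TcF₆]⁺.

octahedral

Ligand charges: each fluoride is −1. With an overall charge of +1 the technetium centre must be in the +7 oxidation state.
Technetium is a group-7 element; Tc(VII) is therefore d⁰.
Coordination number: 6.
Six donors around a single metal centre give an octahedral coordination sphere.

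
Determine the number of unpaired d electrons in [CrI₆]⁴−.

4

Each iodide is −1; balancing the −4 overall charge requires Cr(II).
Group 6 minus oxidation state 2 gives a d⁴ configuration.
The spin state decides the count: Iodide is a weak-field ligand for a first-row metal, so the complex is high-spin.
An octahedral high-spin d⁴ ion is t₂g³e_g¹, giving 4 unpaired electrons.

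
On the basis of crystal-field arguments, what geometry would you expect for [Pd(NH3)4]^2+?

Ligand charges: ammonia is neutral. With an overall charge of +2 the palladium centre must be in the +2 oxidation state.
Pd sits in group 10, so the d-electron count is 10 − 2 = 8.
Coordination number: 4.
A 4d d⁸ ion has a large crystal-field splitting; square planar leaves the high-energy d_{x²−y²} orbital empty and maximises CFSE.

square planar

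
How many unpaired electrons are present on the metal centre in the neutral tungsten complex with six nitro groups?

Summing ligand charges against the 0 overall charge gives an oxidation state of +6 for tungsten.
Tungsten is a group-6 element; W(VI) is therefore d⁰.
In an octahedral field the d⁰ configuration is t₂g⁰e_g⁰, giving 0 unpaired electrons.

0 unpaired electrons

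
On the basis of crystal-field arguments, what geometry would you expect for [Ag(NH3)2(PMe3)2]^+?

tetrahedral

Summing ligand charges against the +1 overall charge gives an oxidation state of +1 for silver.
Ag sits in group 11, so the d-electron count is 11 − 1 = 10.
Coordination number: 4.
A d¹⁰ ion has no crystal-field stabilisation preference between square planar and tetrahedral, so four ligands adopt the sterically favoured tetrahedral geometry.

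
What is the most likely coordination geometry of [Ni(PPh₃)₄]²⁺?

Summing ligand charges against the +2 overall charge gives an oxidation state of +2 for nickel.
Nickel is a group-10 element; Ni(II) is therefore d⁸.
With 4 monodentate ligands the coordination number is 4.
Triphenylphosphine is a strong-field ligand (high in the spectrochemical series).
A 3d d⁸ ion with strong-field ligands gains enough CFSE to favour square planar over tetrahedral.

square planar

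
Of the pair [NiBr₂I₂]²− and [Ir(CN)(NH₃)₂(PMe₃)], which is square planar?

[Ir(CN)(NH₃)₂(PMe₃)]

For [NiBr₂I₂]²−: Each bromide is −1; each iodide is −1; balancing the −2 overall charge requires Ni(II). Nickel is a group-10 element; Ni(II) is therefore d⁸. Bromide and iodide are weak-field ligands. With weak-field ligands the CFSE gain from square planar is small, so a 3d d⁸ ion takes the sterically preferred tetrahedral geometry. → tetrahedral.
For [Ir(CN)(NH₃)₂(PMe₃)]: Each cyanide is −1; ammonia is neutral; trimethylphosphine is neutral; balancing the 0 overall charge requires Ir(I). Ir sits in group 9, so the d-electron count is 9 − 1 = 8. A 5d d⁸ ion has a large crystal-field splitting; square planar leaves the high-energy d_{x²−y²} orbital empty and maximises CFSE. → square planar.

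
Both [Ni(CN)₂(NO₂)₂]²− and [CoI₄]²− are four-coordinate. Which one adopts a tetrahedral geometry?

For [Ni(CN)₂(NO₂)₂]²−: Each cyanide is −1; each nitro (N-bound nitrite) is −1; balancing the −2 overall charge requires Ni(II). Nickel is a group-10 element; Ni(II) is therefore d⁸. Cyanide and nitro (N-bound nitrite) are strong-field ligands (high in the spectrochemical series). A 3d d⁸ ion with strong-field ligands gains enough CFSE to favour square planar over tetrahedral. → square planar.
For [CoI₄]²−: Summing ligand charges against the −2 overall charge gives an oxidation state of +2 for cobalt. Co sits in group 9, so the d-electron count is 9 − 2 = 7. For a high-spin 3d d⁷ ion with weak-field ligands the small Δₜ gives little square-planar CFSE advantage, so four ligands adopt the sterically favoured tetrahedral geometry. → tetrahedral.

[CoI₄]²−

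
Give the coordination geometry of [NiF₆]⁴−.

octahedral

Summing ligand charges against the −4 overall charge gives an oxidation state of +2 for nickel.
Ni sits in group 10, so the d-electron count is 10 − 2 = 8.
With 6 monodentate ligands the coordination number is 6.
Six donors around a single metal centre give an octahedral coordination sphere.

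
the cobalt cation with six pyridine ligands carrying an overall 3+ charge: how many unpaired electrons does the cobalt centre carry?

0 unpaired electrons

Ligand charges: pyridine is neutral. With an overall charge of +3 the cobalt centre must be in the +3 oxidation state.
Cobalt is a group-9 element; Co(III) is therefore d⁶.
The spin state decides the count: Co(III) has an exceptionally large octahedral splitting and is low-spin with essentially every ligand except fluoride.
An octahedral low-spin d⁶ ion is t₂g⁶e_g⁰, giving 0 unpaired electrons.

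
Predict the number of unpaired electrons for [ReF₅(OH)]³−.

Ligand charges: each fluoride is −1; each hydroxide is −1. With an overall charge of −3 the rhenium centre must be in the +3 oxidation state.
Group 7 minus oxidation state 3 gives a d⁴ configuration.
The spin state decides the count: a 5d ion has a large Δₒ and is invariably low-spin.
An octahedral low-spin d⁴ ion is t₂g⁴e_g⁰, giving 2 unpaired electrons.

2 unpaired electrons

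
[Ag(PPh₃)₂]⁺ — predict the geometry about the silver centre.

linear

Triphenylphosphine is neutral; balancing the +1 overall charge requires Ag(I).
Silver is a group-11 element; Ag(I) is therefore d¹⁰.
Coordination number: 2.
A d¹⁰ ion with only two ligands adopts a linear arrangement (sp hybridisation; no CFSE preference).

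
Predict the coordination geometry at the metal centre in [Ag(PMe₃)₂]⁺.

linear

Trimethylphosphine is neutral; balancing the +1 overall charge requires Ag(I).
Ag sits in group 11, so the d-electron count is 11 − 1 = 10.
With 2 monodentate ligands the coordination number is 2.
A d¹⁰ ion with only two ligands adopts a linear arrangement (sp hybridisation; no CFSE preference).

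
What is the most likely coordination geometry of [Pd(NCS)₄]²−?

Ligand charges: each isothiocyanate is −1. With an overall charge of −2 the palladium centre must be in the +2 oxidation state.
Palladium is a group-10 element; Pd(II) is therefore d⁸.
With 4 monodentate ligands the coordination number is 4.
A 4d d⁸ ion has a large crystal-field splitting; square planar leaves the high-energy d_{x²−y²} orbital empty and maximises CFSE.

square planar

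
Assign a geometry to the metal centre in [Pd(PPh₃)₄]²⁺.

Triphenylphosphine is neutral; balancing the +2 overall charge requires Pd(II).
Palladium is a group-10 element; Pd(II) is therefore d⁸.
With 4 monodentate ligands the coordination number is 4.
A 4d d⁸ ion has a large crystal-field splitting; square planar leaves the high-energy d_{x²−y²} orbital empty and maximises CFSE.

square planar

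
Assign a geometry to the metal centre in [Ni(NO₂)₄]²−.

Summing ligand charges against the −2 overall charge gives an oxidation state of +2 for nickel.
Ni sits in group 10, so the d-electron count is 10 − 2 = 8.
Coordination number: 4.
Nitro (N-bound nitrite) is a strong-field ligand (high in the spectrochemical series).
A 3d d⁸ ion with strong-field ligands gains enough CFSE to favour square planar over tetrahedral.

square planar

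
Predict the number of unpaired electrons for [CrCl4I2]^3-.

3 unpaired electrons

Ligand charges: each chloride is −1; each iodide is −1. With an overall charge of −3 the chromium centre must be in the +3 oxidation state.
Group 6 minus oxidation state 3 gives a d³ configuration.
In an octahedral field the d³ configuration is t₂g³e_g⁰ (only one arrangement possible), giving 3 unpaired electrons.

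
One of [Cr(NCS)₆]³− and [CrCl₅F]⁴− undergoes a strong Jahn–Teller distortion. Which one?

[CrCl₅F]⁴−

[Cr(NCS)₆]³−: Summing ligand charges against the −3 overall charge gives an oxidation state of +3 for chromium. Group 6 minus oxidation state 3 gives a d³ configuration. The d³ configuration leaves the e_g set evenly filled (or empty) — no strong Jahn–Teller driving force.
[CrCl₅F]⁴−: Summing ligand charges against the −4 overall charge gives an oxidation state of +2 for chromium. Cr sits in group 6, so the d-electron count is 6 − 2 = 4. Chloride and fluoride are weak-field ligands for a first-row metal, so the complex is high-spin. The t₂g³e_g¹ (high-spin) configuration has an unevenly filled e_g set; the Jahn–Teller theorem predicts a tetragonal distortion (typically axial elongation) to lift the degeneracy.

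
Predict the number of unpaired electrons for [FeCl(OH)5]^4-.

Each chloride is −1; each hydroxide is −1; balancing the −4 overall charge requires Fe(II).
Fe sits in group 8, so the d-electron count is 8 − 2 = 6.
The spin state decides the count: Chloride and hydroxide are weak-field ligands for a first-row metal, so the complex is high-spin.
An octahedral high-spin d⁶ ion is t₂g⁴e_g², giving 4 unpaired electrons.

4 unpaired electrons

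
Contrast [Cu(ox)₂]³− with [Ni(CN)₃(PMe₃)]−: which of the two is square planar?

[Ni(CN)₃(PMe₃)]−

For [Cu(ox)₂]³−: Each oxalate is −2; balancing the −3 overall charge requires Cu(I). Group 11 minus oxidation state 1 gives a d¹⁰ configuration. A d¹⁰ ion has no crystal-field stabilisation preference between square planar and tetrahedral, so four ligands adopt the sterically favoured tetrahedral geometry. → tetrahedral.
For [Ni(CN)₃(PMe₃)]−: Ligand charges: each cyanide is −1; trimethylphosphine is neutral. With an overall charge of −1 the nickel centre must be in the +2 oxidation state. Nickel is a group-10 element; Ni(II) is therefore d⁸. Cyanide and trimethylphosphine are strong-field ligands (high in the spectrochemical series). A 3d d⁸ ion with strong-field ligands gains enough CFSE to favour square planar over tetrahedral. → square planar.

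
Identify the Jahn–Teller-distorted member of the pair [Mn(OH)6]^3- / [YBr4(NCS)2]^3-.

[Mn(OH)6]^3-

[Mn(OH)6]^3-: Ligand charges: each hydroxide is −1. With an overall charge of −3 the manganese centre must be in the +3 oxidation state. Manganese is a group-7 element; Mn(III) is therefore d⁴. Hydroxide is a weak-field ligand for a first-row metal, so the complex is high-spin. The t₂g³e_g¹ (high-spin) configuration has an unevenly filled e_g set; the Jahn–Teller theorem predicts a tetragonal distortion (typically axial elongation) to lift the degeneracy.
[YBr4(NCS)2]^3-: Ligand charges: each bromide is −1; each isothiocyanate is −1. With an overall charge of −3 the yttrium centre must be in the +3 oxidation state. Yttrium is a group-3 element; Y(III) is therefore d⁰. The d⁰ configuration leaves the e_g set evenly filled (or empty) — no strong Jahn–Teller driving force.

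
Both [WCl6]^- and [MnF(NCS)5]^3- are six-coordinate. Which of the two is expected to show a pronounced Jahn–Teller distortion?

[WCl6]^-: Ligand charges: each chloride is −1. With an overall charge of −1 the tungsten centre must be in the +5 oxidation state. W sits in group 6, so the d-electron count is 6 − 5 = 1. The d¹ configuration leaves the e_g set evenly filled (or empty) — no strong Jahn–Teller driving force.
[MnF(NCS)5]^3-: Summing ligand charges against the −3 overall charge gives an oxidation state of +3 for manganese. Manganese is a group-7 element; Mn(III) is therefore d⁴. Fluoride and isothiocyanate are weak-field ligands for a first-row metal, so the complex is high-spin. The t₂g³e_g¹ (high-spin) configuration has an unevenly filled e_g set; the Jahn–Teller theorem predicts a tetragonal distortion (typically axial elongation) to lift the degeneracy.

[MnF(NCS)5]^3-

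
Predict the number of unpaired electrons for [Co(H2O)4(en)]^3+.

Summing ligand charges against the +3 overall charge gives an oxidation state of +3 for cobalt.
Co sits in group 9, so the d-electron count is 9 − 3 = 6.
Counting donor atoms: 4×water (monodentate) → 4 donors; 1×ethylenediamine (bidentate) → 2 donors. Coordination number = 6.
The spin state decides the count: Co(III) has an exceptionally large octahedral splitting and is low-spin with essentially every ligand except fluoride.
An octahedral low-spin d⁶ ion is t₂g⁶e_g⁰, giving 0 unpaired electrons.

0 unpaired electrons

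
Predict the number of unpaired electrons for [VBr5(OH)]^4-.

3 unpaired electrons

Summing ligand charges against the −4 overall charge gives an oxidation state of +2 for vanadium.
Group 5 minus oxidation state 2 gives a d³ configuration.
In an octahedral field the d³ configuration is t₂g³e_g⁰ (only one arrangement possible), giving 3 unpaired electrons.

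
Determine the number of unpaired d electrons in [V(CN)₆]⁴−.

3

Summing ligand charges against the −4 overall charge gives an oxidation state of +2 for vanadium.
V sits in group 5, so the d-electron count is 5 − 2 = 3.
In an octahedral field the d³ configuration is t₂g³e_g⁰ (only one arrangement possible), giving 3 unpaired electrons.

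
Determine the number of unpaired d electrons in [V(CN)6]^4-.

Each cyanide is −1; balancing the −4 overall charge requires V(II).
Group 5 minus oxidation state 2 gives a d³ configuration.
In an octahedral field the d³ configuration is t₂g³e_g⁰ (only one arrangement possible), giving 3 unpaired electrons.

3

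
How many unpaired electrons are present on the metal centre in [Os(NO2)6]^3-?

1

Each nitro (N-bound nitrite) is −1; balancing the −3 overall charge requires Os(III).
Os sits in group 8, so the d-electron count is 8 − 3 = 5.
The spin state decides the count: a 5d ion has a large Δₒ and is invariably low-spin.
An octahedral low-spin d⁵ ion is t₂g⁵e_g⁰, giving 1 unpaired electron.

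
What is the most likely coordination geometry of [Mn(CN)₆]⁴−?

Ligand charges: each cyanide is −1. With an overall charge of −4 the manganese centre must be in the +2 oxidation state.
Manganese is a group-7 element; Mn(II) is therefore d⁵.
Coordination number: 6.
Six donors around a single metal centre give an octahedral coordination sphere.

octahedral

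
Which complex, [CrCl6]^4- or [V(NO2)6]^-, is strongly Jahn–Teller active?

[CrCl6]^4-

[CrCl6]^4-: Each chloride is −1; balancing the −4 overall charge requires Cr(II). Cr sits in group 6, so the d-electron count is 6 − 2 = 4. Chloride is a weak-field ligand for a first-row metal, so the complex is high-spin. The t₂g³e_g¹ (high-spin) configuration has an unevenly filled e_g set; the Jahn–Teller theorem predicts a tetragonal distortion (typically axial elongation) to lift the degeneracy.
[V(NO2)6]^-: Ligand charges: each nitro (N-bound nitrite) is −1. With an overall charge of −1 the vanadium centre must be in the +5 oxidation state. V sits in group 5, so the d-electron count is 5 − 5 = 0. The d⁰ configuration leaves the e_g set evenly filled (or empty) — no strong Jahn–Teller driving force.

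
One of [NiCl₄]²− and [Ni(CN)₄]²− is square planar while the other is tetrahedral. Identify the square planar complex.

For [NiCl₄]²−: Ligand charges: each chloride is −1. With an overall charge of −2 the nickel centre must be in the +2 oxidation state. Nickel is a group-10 element; Ni(II) is therefore d⁸. Chloride is a weak-field ligand. With weak-field ligands the CFSE gain from square planar is small, so a 3d d⁸ ion takes the sterically preferred tetrahedral geometry. → tetrahedral.
For [Ni(CN)₄]²−: Each cyanide is −1; balancing the −2 overall charge requires Ni(II). Nickel is a group-10 element; Ni(II) is therefore d⁸. Cyanide is a strong-field ligand (high in the spectrochemical series). A 3d d⁸ ion with strong-field ligands gains enough CFSE to favour square planar over tetrahedral. → square planar.

[Ni(CN)₄]²−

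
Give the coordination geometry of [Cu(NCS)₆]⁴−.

Ligand charges: each isothiocyanate is −1. With an overall charge of −4 the copper centre must be in the +2 oxidation state.
Cu sits in group 11, so the d-electron count is 11 − 2 = 9.
Coordination number: 6.
Six donors around a single metal centre give an octahedral coordination sphere.

octahedral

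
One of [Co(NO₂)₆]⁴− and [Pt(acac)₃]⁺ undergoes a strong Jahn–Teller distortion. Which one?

[Co(NO₂)₆]⁴−

[Co(NO₂)₆]⁴−: Summing ligand charges against the −4 overall charge gives an oxidation state of +2 for cobalt. Cobalt is a group-9 element; Co(II) is therefore d⁷. Nitro (N-bound nitrite) is a strong-field ligand (high in the spectrochemical series) for a first-row metal, so the complex is low-spin. The t₂g⁶e_g¹ (low-spin) configuration has an unevenly filled e_g set; the Jahn–Teller theorem predicts a tetragonal distortion (typically axial elongation) to lift the degeneracy.
[Pt(acac)₃]⁺: Summing ligand charges against the +1 overall charge gives an oxidation state of +4 for platinum. Group 10 minus oxidation state 4 gives a d⁶ configuration. A 5d ion has a large Δₒ and is invariably low-spin. The d⁶ configuration leaves the e_g set evenly filled (or empty) — no strong Jahn–Teller driving force.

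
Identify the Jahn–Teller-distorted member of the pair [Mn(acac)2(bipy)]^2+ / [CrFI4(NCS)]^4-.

[Mn(acac)2(bipy)]^2+: Each acetylacetonate is −1; 2,2′-bipyridine is neutral; balancing the +2 overall charge requires Mn(IV). Group 7 minus oxidation state 4 gives a d³ configuration. The d³ configuration leaves the e_g set evenly filled (or empty) — no strong Jahn–Teller driving force.
[CrFI4(NCS)]^4-: Ligand charges: each fluoride is −1; each iodide is −1; each isothiocyanate is −1. With an overall charge of −4 the chromium centre must be in the +2 oxidation state. Chromium is a group-6 element; Cr(II) is therefore d⁴. Fluoride, iodide, and isothiocyanate are weak-field ligands for a first-row metal, so the complex is high-spin. The t₂g³e_g¹ (high-spin) configuration has an unevenly filled e_g set; the Jahn–Teller theorem predicts a tetragonal distortion (typically axial elongation) to lift the degeneracy.

[CrFI4(NCS)]^4-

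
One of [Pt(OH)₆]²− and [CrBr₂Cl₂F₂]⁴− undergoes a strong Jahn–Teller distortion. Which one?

[CrBr₂Cl₂F₂]⁴−

[Pt(OH)₆]²−: Ligand charges: each hydroxide is −1. With an overall charge of −2 the platinum centre must be in the +4 oxidation state. Group 10 minus oxidation state 4 gives a d⁶ configuration. A 5d ion has a large Δₒ and is invariably low-spin. The d⁶ configuration leaves the e_g set evenly filled (or empty) — no strong Jahn–Teller driving force.
[CrBr₂Cl₂F₂]⁴−: Each bromide is −1; each chloride is −1; each fluoride is −1; balancing the −4 overall charge requires Cr(II). Group 6 minus oxidation state 2 gives a d⁴ configuration. Bromide, chloride, and fluoride are weak-field ligands for a first-row metal, so the complex is high-spin. The t₂g³e_g¹ (high-spin) configuration has an unevenly filled e_g set; the Jahn–Teller theorem predicts a tetragonal distortion (typically axial elongation) to lift the degeneracy.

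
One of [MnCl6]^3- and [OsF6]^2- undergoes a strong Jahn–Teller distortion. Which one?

[MnCl6]^3-

[MnCl6]^3-: Summing ligand charges against the −3 overall charge gives an oxidation state of +3 for manganese. Mn sits in group 7, so the d-electron count is 7 − 3 = 4. Chloride is a weak-field ligand for a first-row metal, so the complex is high-spin. The t₂g³e_g¹ (high-spin) configuration has an unevenly filled e_g set; the Jahn–Teller theorem predicts a tetragonal distortion (typically axial elongation) to lift the degeneracy.
[OsF6]^2-: Each fluoride is −1; balancing the −2 overall charge requires Os(IV). Osmium is a group-8 element; Os(IV) is therefore d⁴. A 5d ion has a large Δₒ and is invariably low-spin. The d⁴ configuration leaves the e_g set evenly filled (or empty) — no strong Jahn–Teller driving force.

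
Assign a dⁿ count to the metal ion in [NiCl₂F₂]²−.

Each chloride is −1; each fluoride is −1; balancing the −2 overall charge requires Ni(II).
Group 10 minus oxidation state 2 gives a d⁸ configuration.

d8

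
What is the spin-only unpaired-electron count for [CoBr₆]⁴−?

Each bromide is −1; balancing the −4 overall charge requires Co(II).
Cobalt is a group-9 element; Co(II) is therefore d⁷.
The spin state decides the count: Bromide is a weak-field ligand for a first-row metal, so the complex is high-spin.
An octahedral high-spin d⁷ ion is t₂g⁵e_g², giving 3 unpaired electrons.

3 unpaired electrons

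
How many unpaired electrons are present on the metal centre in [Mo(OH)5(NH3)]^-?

2 unpaired electrons

Each hydroxide is −1; ammonia is neutral; balancing the −1 overall charge requires Mo(IV).
Group 6 minus oxidation state 4 gives a d² configuration.
In an octahedral field the d² configuration is t₂g²e_g⁰ (only one arrangement possible), giving 2 unpaired electrons.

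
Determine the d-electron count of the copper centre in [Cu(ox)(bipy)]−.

Each oxalate is −2; 2,2′-bipyridine is neutral; balancing the −1 overall charge requires Cu(I).
Cu sits in group 11, so the d-electron count is 11 − 1 = 10.

d10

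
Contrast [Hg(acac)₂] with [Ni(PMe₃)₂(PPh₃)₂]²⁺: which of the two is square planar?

[Ni(PMe₃)₂(PPh₃)₂]²⁺

For [Hg(acac)₂]: Each acetylacetonate is −1; balancing the 0 overall charge requires Hg(II). Hg sits in group 12, so the d-electron count is 12 − 2 = 10. A d¹⁰ ion has no crystal-field stabilisation preference between square planar and tetrahedral, so four ligands adopt the sterically favoured tetrahedral geometry. → tetrahedral.
For [Ni(PMe₃)₂(PPh₃)₂]²⁺: Ligand charges: trimethylphosphine is neutral; triphenylphosphine is neutral. With an overall charge of +2 the nickel centre must be in the +2 oxidation state. Nickel is a group-10 element; Ni(II) is therefore d⁸. Trimethylphosphine and triphenylphosphine are strong-field ligands (high in the spectrochemical series). A 3d d⁸ ion with strong-field ligands gains enough CFSE to favour square planar over tetrahedral. → square planar.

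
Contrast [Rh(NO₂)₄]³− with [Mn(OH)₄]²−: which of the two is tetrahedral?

For [Rh(NO₂)₄]³−: Summing ligand charges against the −3 overall charge gives an oxidation state of +1 for rhodium. Rh sits in group 9, so the d-electron count is 9 − 1 = 8. A 4d d⁸ ion has a large crystal-field splitting; square planar leaves the high-energy d_{x²−y²} orbital empty and maximises CFSE. → square planar.
For [Mn(OH)₄]²−: Ligand charges: each hydroxide is −1. With an overall charge of −2 the manganese centre must be in the +2 oxidation state. Group 7 minus oxidation state 2 gives a d⁵ configuration. A high-spin d⁵ ion has zero CFSE in either geometry, so four ligands adopt the sterically favoured tetrahedral geometry. → tetrahedral.

[Mn(OH)₄]²−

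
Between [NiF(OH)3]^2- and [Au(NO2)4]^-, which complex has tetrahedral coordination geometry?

[NiF(OH)3]^2-

For [NiF(OH)3]^2-: Summing ligand charges against the −2 overall charge gives an oxidation state of +2 for nickel. Ni sits in group 10, so the d-electron count is 10 − 2 = 8. Fluoride and hydroxide are weak-field ligands. With weak-field ligands the CFSE gain from square planar is small, so a 3d d⁸ ion takes the sterically preferred tetrahedral geometry. → tetrahedral.
For [Au(NO2)4]^-: Each nitro (N-bound nitrite) is −1; balancing the −1 overall charge requires Au(III). Au sits in group 11, so the d-electron count is 11 − 3 = 8. A 5d d⁸ ion has a large crystal-field splitting; square planar leaves the high-energy d_{x²−y²} orbital empty and maximises CFSE. → square planar.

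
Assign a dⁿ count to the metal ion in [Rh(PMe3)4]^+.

Trimethylphosphine is neutral; balancing the +1 overall charge requires Rh(I).
Rhodium is a group-9 element; Rh(I) is therefore d⁸.

d⁸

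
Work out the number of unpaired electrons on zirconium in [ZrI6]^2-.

0

Summing ligand charges against the −2 overall charge gives an oxidation state of +4 for zirconium.
Zirconium is a group-4 element; Zr(IV) is therefore d⁰.
In an octahedral field the d⁰ configuration is t₂g⁰e_g⁰, giving 0 unpaired electrons.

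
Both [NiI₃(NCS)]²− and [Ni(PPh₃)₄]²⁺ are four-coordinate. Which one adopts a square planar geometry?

[Ni(PPh₃)₄]²⁺

For [NiI₃(NCS)]²−: Summing ligand charges against the −2 overall charge gives an oxidation state of +2 for nickel. Nickel is a group-10 element; Ni(II) is therefore d⁸. Iodide and isothiocyanate are weak-field ligands. With weak-field ligands the CFSE gain from square planar is small, so a 3d d⁸ ion takes the sterically preferred tetrahedral geometry. → tetrahedral.
For [Ni(PPh₃)₄]²⁺: Triphenylphosphine is neutral; balancing the +2 overall charge requires Ni(II). Nickel is a group-10 element; Ni(II) is therefore d⁸. Triphenylphosphine is a strong-field ligand (high in the spectrochemical series). A 3d d⁸ ion with strong-field ligands gains enough CFSE to favour square planar over tetrahedral. → square planar.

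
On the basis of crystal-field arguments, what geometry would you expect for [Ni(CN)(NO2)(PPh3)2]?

Summing ligand charges against the 0 overall charge gives an oxidation state of +2 for nickel.
Nickel is a group-10 element; Ni(II) is therefore d⁸.
Coordination number: 4.
Cyanide, nitro (N-bound nitrite), and triphenylphosphine are strong-field ligands (high in the spectrochemical series).
A 3d d⁸ ion with strong-field ligands gains enough CFSE to favour square planar over tetrahedral.

square planar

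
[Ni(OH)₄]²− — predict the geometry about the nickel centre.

tetrahedral

Ligand charges: each hydroxide is −1. With an overall charge of −2 the nickel centre must be in the +2 oxidation state.
Nickel is a group-10 element; Ni(II) is therefore d⁸.
Coordination number: 4.
Hydroxide is a weak-field ligand.
With weak-field ligands the CFSE gain from square planar is small, so a 3d d⁸ ion takes the sterically preferred tetrahedral geometry.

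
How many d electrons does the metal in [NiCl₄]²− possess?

d8

Ligand charges: each chloride is −1. With an overall charge of −2 the nickel centre must be in the +2 oxidation state.
Group 10 minus oxidation state 2 gives a d⁸ configuration.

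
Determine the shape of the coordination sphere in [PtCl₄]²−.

square planar

Ligand charges: each chloride is −1. With an overall charge of −2 the platinum centre must be in the +2 oxidation state.
Pt sits in group 10, so the d-electron count is 10 − 2 = 8.
With 4 monodentate ligands the coordination number is 4.
A 5d d⁸ ion has a large crystal-field splitting; square planar leaves the high-energy d_{x²−y²} orbital empty and maximises CFSE.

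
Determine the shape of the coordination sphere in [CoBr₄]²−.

Each bromide is −1; balancing the −2 overall charge requires Co(II).
Cobalt is a group-9 element; Co(II) is therefore d⁷.
Coordination number: 4.
Bromide is a weak-field ligand.
For a high-spin 3d d⁷ ion with weak-field ligands the small Δₜ gives little square-planar CFSE advantage, so four ligands adopt the sterically favoured tetrahedral geometry.

tetrahedral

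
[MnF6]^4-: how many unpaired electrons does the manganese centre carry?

Summing ligand charges against the −4 overall charge gives an oxidation state of +2 for manganese.
Group 7 minus oxidation state 2 gives a d⁵ configuration.
The spin state decides the count: Fluoride is a weak-field ligand for a first-row metal, so the complex is high-spin.
An octahedral high-spin d⁵ ion is t₂g³e_g², giving 5 unpaired electrons.

5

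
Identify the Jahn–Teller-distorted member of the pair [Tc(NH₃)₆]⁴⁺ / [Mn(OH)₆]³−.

[Tc(NH₃)₆]⁴⁺: Summing ligand charges against the +4 overall charge gives an oxidation state of +4 for technetium. Technetium is a group-7 element; Tc(IV) is therefore d³. The d³ configuration leaves the e_g set evenly filled (or empty) — no strong Jahn–Teller driving force.
[Mn(OH)₆]³−: Each hydroxide is −1; balancing the −3 overall charge requires Mn(III). Manganese is a group-7 element; Mn(III) is therefore d⁴. Hydroxide is a weak-field ligand for a first-row metal, so the complex is high-spin. The t₂g³e_g¹ (high-spin) configuration has an unevenly filled e_g set; the Jahn–Teller theorem predicts a tetragonal distortion (typically axial elongation) to lift the degeneracy.

[Mn(OH)₆]³−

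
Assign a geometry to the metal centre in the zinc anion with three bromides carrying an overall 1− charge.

Each bromide is −1; balancing the −1 overall charge requires Zn(II).
Group 12 minus oxidation state 2 gives a d¹⁰ configuration.
Coordination number: 3.
Three ligands around a d¹⁰ centre minimise repulsion in a trigonal-planar arrangement.

trigonal planar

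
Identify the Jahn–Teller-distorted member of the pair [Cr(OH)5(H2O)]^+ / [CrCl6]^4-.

[Cr(OH)5(H2O)]^+: Summing ligand charges against the +1 overall charge gives an oxidation state of +6 for chromium. Group 6 minus oxidation state 6 gives a d⁰ configuration. The d⁰ configuration leaves the e_g set evenly filled (or empty) — no strong Jahn–Teller driving force.
[CrCl6]^4-: Each chloride is −1; balancing the −4 overall charge requires Cr(II). Cr sits in group 6, so the d-electron count is 6 − 2 = 4. Chloride is a weak-field ligand for a first-row metal, so the complex is high-spin. The t₂g³e_g¹ (high-spin) configuration has an unevenly filled e_g set; the Jahn–Teller theorem predicts a tetragonal distortion (typically axial elongation) to lift the degeneracy.

[CrCl6]^4-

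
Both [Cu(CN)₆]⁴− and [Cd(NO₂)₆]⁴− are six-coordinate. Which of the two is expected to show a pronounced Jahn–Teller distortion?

[Cu(CN)₆]⁴−: Each cyanide is −1; balancing the −4 overall charge requires Cu(II). Cu sits in group 11, so the d-electron count is 11 − 2 = 9. The t₂g⁶e_g³ configuration has an unevenly filled e_g set; the Jahn–Teller theorem predicts a tetragonal distortion (typically axial elongation) to lift the degeneracy.
[Cd(NO₂)₆]⁴−: Summing ligand charges against the −4 overall charge gives an oxidation state of +2 for cadmium. Cd sits in group 12, so the d-electron count is 12 − 2 = 10. The d¹⁰ configuration leaves the e_g set evenly filled (or empty) — no strong Jahn–Teller driving force.

[Cu(CN)₆]⁴−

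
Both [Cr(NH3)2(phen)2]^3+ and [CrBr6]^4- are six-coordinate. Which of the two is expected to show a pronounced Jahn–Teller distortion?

[CrBr6]^4-

[Cr(NH3)2(phen)2]^3+: Ammonia is neutral; 1,10-phenanthroline is neutral; balancing the +3 overall charge requires Cr(III). Cr sits in group 6, so the d-electron count is 6 − 3 = 3. The d³ configuration leaves the e_g set evenly filled (or empty) — no strong Jahn–Teller driving force.
[CrBr6]^4-: Ligand charges: each bromide is −1. With an overall charge of −4 the chromium centre must be in the +2 oxidation state. Group 6 minus oxidation state 2 gives a d⁴ configuration. Bromide is a weak-field ligand for a first-row metal, so the complex is high-spin. The t₂g³e_g¹ (high-spin) configuration has an unevenly filled e_g set; the Jahn–Teller theorem predicts a tetragonal distortion (typically axial elongation) to lift the degeneracy.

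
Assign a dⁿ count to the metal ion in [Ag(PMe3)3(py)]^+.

d10

Trimethylphosphine is neutral; pyridine is neutral; balancing the +1 overall charge requires Ag(I).
Ag sits in group 11, so the d-electron count is 11 − 1 = 10.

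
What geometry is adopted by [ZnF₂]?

Ligand charges: each fluoride is −1. With an overall charge of 0 the zinc centre must be in the +2 oxidation state.
Zn sits in group 12, so the d-electron count is 12 − 2 = 10.
With 2 monodentate ligands the coordination number is 2.
A d¹⁰ ion with only two ligands adopts a linear arrangement (sp hybridisation; no CFSE preference).

linear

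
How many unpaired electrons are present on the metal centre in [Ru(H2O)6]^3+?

Water is neutral; balancing the +3 overall charge requires Ru(III).
Group 8 minus oxidation state 3 gives a d⁵ configuration.
The spin state decides the count: a 4d ion has a large Δₒ and is invariably low-spin.
An octahedral low-spin d⁵ ion is t₂g⁵e_g⁰, giving 1 unpaired electron.

1 unpaired electron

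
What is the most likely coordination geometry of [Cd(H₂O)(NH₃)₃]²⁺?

tetrahedral

Summing ligand charges against the +2 overall charge gives an oxidation state of +2 for cadmium.
Cd sits in group 12, so the d-electron count is 12 − 2 = 10.
With 4 monodentate ligands the coordination number is 4.
A d¹⁰ ion has no crystal-field stabilisation preference between square planar and tetrahedral, so four ligands adopt the sterically favoured tetrahedral geometry.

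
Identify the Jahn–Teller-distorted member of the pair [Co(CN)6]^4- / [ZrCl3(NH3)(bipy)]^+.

[Co(CN)6]^4-: Summing ligand charges against the −4 overall charge gives an oxidation state of +2 for cobalt. Co sits in group 9, so the d-electron count is 9 − 2 = 7. Cyanide is a strong-field ligand (high in the spectrochemical series) for a first-row metal, so the complex is low-spin. The t₂g⁶e_g¹ (low-spin) configuration has an unevenly filled e_g set; the Jahn–Teller theorem predicts a tetragonal distortion (typically axial elongation) to lift the degeneracy.
[ZrCl3(NH3)(bipy)]^+: Summing ligand charges against the +1 overall charge gives an oxidation state of +4 for zirconium. Group 4 minus oxidation state 4 gives a d⁰ configuration. The d⁰ configuration leaves the e_g set evenly filled (or empty) — no strong Jahn–Teller driving force.

[Co(CN)6]^4-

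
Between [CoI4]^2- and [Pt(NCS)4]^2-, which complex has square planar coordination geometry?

[Pt(NCS)4]^2-

For [CoI4]^2-: Ligand charges: each iodide is −1. With an overall charge of −2 the cobalt centre must be in the +2 oxidation state. Cobalt is a group-9 element; Co(II) is therefore d⁷. For a high-spin 3d d⁷ ion with weak-field ligands the small Δₜ gives little square-planar CFSE advantage, so four ligands adopt the sterically favoured tetrahedral geometry. → tetrahedral.
For [Pt(NCS)4]^2-: Summing ligand charges against the −2 overall charge gives an oxidation state of +2 for platinum. Platinum is a group-10 element; Pt(II) is therefore d⁸. A 5d d⁸ ion has a large crystal-field splitting; square planar leaves the high-energy d_{x²−y²} orbital empty and maximises CFSE. → square planar.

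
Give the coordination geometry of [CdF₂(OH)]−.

Ligand charges: each fluoride is −1; each hydroxide is −1. With an overall charge of −1 the cadmium centre must be in the +2 oxidation state.
Group 12 minus oxidation state 2 gives a d¹⁰ configuration.
With 3 monodentate ligands the coordination number is 3.
Three ligands around a d¹⁰ centre minimise repulsion in a trigonal-planar arrangement.

trigonal planar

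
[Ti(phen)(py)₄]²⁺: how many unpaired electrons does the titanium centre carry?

2 unpaired electrons

Ligand charges: 1,10-phenanthroline is neutral; pyridine is neutral. With an overall charge of +2 the titanium centre must be in the +2 oxidation state.
Titanium is a group-4 element; Ti(II) is therefore d².
Counting donor atoms: 1×1,10-phenanthroline (bidentate) → 2 donors; 4×pyridine (monodentate) → 4 donors. Coordination number = 6.
In an octahedral field the d² configuration is t₂g²e_g⁰ (only one arrangement possible), giving 2 unpaired electrons.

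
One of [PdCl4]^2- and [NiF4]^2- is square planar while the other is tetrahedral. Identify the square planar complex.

For [PdCl4]^2-: Each chloride is −1; balancing the −2 overall charge requires Pd(II). Group 10 minus oxidation state 2 gives a d⁸ configuration. A 4d d⁸ ion has a large crystal-field splitting; square planar leaves the high-energy d_{x²−y²} orbital empty and maximises CFSE. → square planar.
For [NiF4]^2-: Summing ligand charges against the −2 overall charge gives an oxidation state of +2 for nickel. Ni sits in group 10, so the d-electron count is 10 − 2 = 8. Fluoride is a weak-field ligand. With weak-field ligands the CFSE gain from square planar is small, so a 3d d⁸ ion takes the sterically preferred tetrahedral geometry. → tetrahedral.

[PdCl4]^2-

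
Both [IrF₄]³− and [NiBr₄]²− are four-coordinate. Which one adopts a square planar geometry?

[IrF₄]³−

For [IrF₄]³−: Each fluoride is −1; balancing the −3 overall charge requires Ir(I). Iridium is a group-9 element; Ir(I) is therefore d⁸. A 5d d⁸ ion has a large crystal-field splitting; square planar leaves the high-energy d_{x²−y²} orbital empty and maximises CFSE. → square planar.
For [NiBr₄]²−: Each bromide is −1; balancing the −2 overall charge requires Ni(II). Nickel is a group-10 element; Ni(II) is therefore d⁸. Bromide is a weak-field ligand. With weak-field ligands the CFSE gain from square planar is small, so a 3d d⁸ ion takes the sterically preferred tetrahedral geometry. → tetrahedral.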